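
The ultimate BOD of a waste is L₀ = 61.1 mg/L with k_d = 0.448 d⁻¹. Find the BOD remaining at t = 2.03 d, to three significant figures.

L_t = L₀ e^(−k_d t) = 61.1 × e^(−0.448×2.03) = 61.1 × 0.4027 = 24.61 mg/L.

L ≈ 24.6 mg/L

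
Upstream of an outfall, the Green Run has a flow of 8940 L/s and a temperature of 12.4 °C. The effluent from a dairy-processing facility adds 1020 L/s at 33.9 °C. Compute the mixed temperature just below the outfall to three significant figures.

Flow-weighted mixing: C = (Q_r C_r + Q_w C_w)/(Q_r + Q_w)
= (8940×12.4 + 1020×33.9)/(8940 + 1020) = 145400/9960 = 14.60 °C.

14.6 °C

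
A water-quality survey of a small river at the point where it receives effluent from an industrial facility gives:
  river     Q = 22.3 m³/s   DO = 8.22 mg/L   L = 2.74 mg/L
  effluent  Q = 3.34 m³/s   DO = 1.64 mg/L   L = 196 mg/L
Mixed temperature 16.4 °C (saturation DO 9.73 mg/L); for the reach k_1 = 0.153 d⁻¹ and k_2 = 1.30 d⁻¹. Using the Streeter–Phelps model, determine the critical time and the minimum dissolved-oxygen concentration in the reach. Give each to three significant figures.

t_c ≈ 0.985 d; minimum DO ≈ 6.90 mg/L

Mixed DO = (22.3×8.22 + 3.34×1.64)/(22.3+3.34) = 188.8/25.64 = 7.363 mg/L.
Mixed L₀ = (22.3×2.74 + 3.34×196)/(25.64) = 715.7/25.64 = 27.92 mg/L.
Initial deficit D₀ = C_s − DO₀ = 9.73 − 7.363 = 2.367 mg/L.
t_c = (1/1.147) ln[(1.30/0.153)(1 − 2.367×1.147/(0.153×27.92))] = 0.8718 × ln(3.095) = 0.9851 d.
D_c = (0.153/1.30) × 27.92 × e^(−0.153×0.9851) = 0.1177 × 27.92 × 0.8601 = 2.826 mg/L.
Minimum DO = 9.73 − 2.826 = 6.904 mg/L.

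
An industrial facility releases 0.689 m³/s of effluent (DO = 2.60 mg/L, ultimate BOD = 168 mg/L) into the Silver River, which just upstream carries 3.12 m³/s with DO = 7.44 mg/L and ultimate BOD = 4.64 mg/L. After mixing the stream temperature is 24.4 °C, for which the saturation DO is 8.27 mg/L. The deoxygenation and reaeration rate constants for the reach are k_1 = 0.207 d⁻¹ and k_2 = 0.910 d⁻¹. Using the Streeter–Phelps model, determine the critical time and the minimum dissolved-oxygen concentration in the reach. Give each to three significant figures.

t_c ≈ 1.84 d; minimum DO ≈ 2.96 mg/L

Mixed DO = (3.12×7.44 + 0.689×2.60)/(3.12+0.689) = 25.00/3.809 = 6.565 mg/L.
Mixed L₀ = (3.12×4.64 + 0.689×168)/(3.809) = 130.2/3.809 = 34.19 mg/L.
Initial deficit D₀ = C_s − DO₀ = 8.27 − 6.565 = 1.705 mg/L.
t_c = (1/0.7030) ln[(0.910/0.207)(1 − 1.705×0.7030/(0.207×34.19))] = 1.422 × ln(3.651) = 1.842 d.
D_c = (0.207/0.910) × 34.19 × e^(−0.207×1.842) = 0.2275 × 34.19 × 0.6829 = 5.311 mg/L.
Minimum DO = 8.27 − 5.311 = 2.959 mg/L.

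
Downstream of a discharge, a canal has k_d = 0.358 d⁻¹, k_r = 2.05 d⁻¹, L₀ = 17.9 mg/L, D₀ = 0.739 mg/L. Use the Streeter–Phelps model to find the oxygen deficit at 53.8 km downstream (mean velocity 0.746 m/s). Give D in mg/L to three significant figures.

Travel time t = x/v = 53.8 km / (0.746 m/s) = 53800 m / 0.746 m/s = 72120 s = 0.8347 d.
k_d L₀/(k_r−k_d) = 0.358×17.9/(2.05−0.358) = 6.408/1.692 = 3.787 mg/L.
e^(−k_d t) = e^(−0.358×0.8347) = 0.7417; e^(−k_r t) = e^(−2.05×0.8347) = 0.1807.
D = 3.787 × (0.7417 − 0.1807) + 0.739 × 0.1807 = 2.125 + 0.1335 = 2.258 mg/L.

D ≈ 2.26 mg/L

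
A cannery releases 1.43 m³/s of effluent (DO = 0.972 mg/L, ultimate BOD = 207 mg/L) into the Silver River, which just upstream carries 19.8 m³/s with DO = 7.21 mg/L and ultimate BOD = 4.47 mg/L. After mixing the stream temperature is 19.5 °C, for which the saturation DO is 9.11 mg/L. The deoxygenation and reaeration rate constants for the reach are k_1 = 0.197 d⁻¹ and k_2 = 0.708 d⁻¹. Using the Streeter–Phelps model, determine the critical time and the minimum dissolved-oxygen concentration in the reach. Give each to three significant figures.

t_c ≈ 1.71 d; minimum DO ≈ 5.51 mg/L

Mixed DO = (19.8×7.21 + 1.43×0.972)/(19.8+1.43) = 144.1/21.23 = 6.790 mg/L.
Mixed L₀ = (19.8×4.47 + 1.43×207)/(21.23) = 384.5/21.23 = 18.11 mg/L.
Initial deficit D₀ = C_s − DO₀ = 9.11 − 6.790 = 2.320 mg/L.
t_c = (1/0.5110) ln[(0.708/0.197)(1 − 2.320×0.5110/(0.197×18.11))] = 1.957 × ln(2.400) = 1.713 d.
D_c = (0.197/0.708) × 18.11 × e^(−0.197×1.713) = 0.2782 × 18.11 × 0.7136 = 3.596 mg/L.
Minimum DO = 9.11 − 3.596 = 5.514 mg/L.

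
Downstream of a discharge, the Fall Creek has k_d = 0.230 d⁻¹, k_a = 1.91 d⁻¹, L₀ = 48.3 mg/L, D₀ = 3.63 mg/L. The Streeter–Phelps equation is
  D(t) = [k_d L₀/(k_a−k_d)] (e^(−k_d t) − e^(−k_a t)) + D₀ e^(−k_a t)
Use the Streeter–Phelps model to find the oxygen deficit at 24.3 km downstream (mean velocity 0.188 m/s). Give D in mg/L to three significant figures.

D ≈ 4.52 mg/L

Travel time t = x/v = 24.3 km / (0.188 m/s) = 24300 m / 0.188 m/s = 129300 s = 1.496 d.
k_d L₀/(k_a−k_d) = 0.230×48.3/(1.91−0.230) = 11.11/1.680 = 6.612 mg/L.
e^(−k_d t) = e^(−0.230×1.496) = 0.7089; e^(−k_a t) = e^(−1.91×1.496) = 0.05742.
D = 6.612 × (0.7089 − 0.05742) + 3.63 × 0.05742 = 4.308 + 0.2084 = 4.516 mg/L.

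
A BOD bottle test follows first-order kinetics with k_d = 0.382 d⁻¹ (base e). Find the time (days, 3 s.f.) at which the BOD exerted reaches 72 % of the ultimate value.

y/L₀ = 1 − e^(−k_d t) = 0.72 ⇒ e^(−k_d t) = 0.280
t = −ln(0.280) / 0.382 = 1.273 / 0.382 = 3.332 d.

t ≈ 3.33 d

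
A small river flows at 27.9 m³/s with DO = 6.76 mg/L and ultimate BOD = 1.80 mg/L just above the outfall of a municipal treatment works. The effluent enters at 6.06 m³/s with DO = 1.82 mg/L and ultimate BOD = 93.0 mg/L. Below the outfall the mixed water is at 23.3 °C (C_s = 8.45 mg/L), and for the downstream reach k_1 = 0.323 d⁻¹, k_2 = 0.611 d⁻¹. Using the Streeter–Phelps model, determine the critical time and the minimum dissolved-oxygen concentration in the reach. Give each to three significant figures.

t_c ≈ 1.74 d; minimum DO ≈ 3.01 mg/L

Mixed DO = (27.9×6.76 + 6.06×1.82)/(27.9+6.06) = 199.6/33.96 = 5.878 mg/L.
Mixed L₀ = (27.9×1.80 + 6.06×93.0)/(33.96) = 613.8/33.96 = 18.07 mg/L.
Initial deficit D₀ = C_s − DO₀ = 8.45 − 5.878 = 2.572 mg/L.
t_c = (1/0.2880) ln[(0.611/0.323)(1 − 2.572×0.2880/(0.323×18.07))] = 3.472 × ln(1.652) = 1.742 d.
D_c = (0.323/0.611) × 18.07 × e^(−0.323×1.742) = 0.5286 × 18.07 × 0.5696 = 5.443 mg/L.
Minimum DO = 8.45 − 5.443 = 3.007 mg/L.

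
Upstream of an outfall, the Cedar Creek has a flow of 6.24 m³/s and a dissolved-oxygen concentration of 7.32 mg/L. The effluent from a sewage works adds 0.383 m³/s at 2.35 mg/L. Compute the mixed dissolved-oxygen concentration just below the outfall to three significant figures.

7.03 mg/L

Flow-weighted mixing: C = (Q_r C_r + Q_w C_w)/(Q_r + Q_w)
= (6.24×7.32 + 0.383×2.35)/(6.24 + 0.383) = 46.58/6.623 = 7.033 mg/L.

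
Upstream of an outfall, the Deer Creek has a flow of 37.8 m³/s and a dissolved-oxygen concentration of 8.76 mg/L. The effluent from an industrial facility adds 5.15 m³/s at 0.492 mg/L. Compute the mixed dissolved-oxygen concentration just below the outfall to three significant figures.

Flow-weighted mixing: C = (Q_r C_r + Q_w C_w)/(Q_r + Q_w)
= (37.8×8.76 + 5.15×0.492)/(37.8 + 5.15) = 333.7/42.95 = 7.769 mg/L.

7.77 mg/L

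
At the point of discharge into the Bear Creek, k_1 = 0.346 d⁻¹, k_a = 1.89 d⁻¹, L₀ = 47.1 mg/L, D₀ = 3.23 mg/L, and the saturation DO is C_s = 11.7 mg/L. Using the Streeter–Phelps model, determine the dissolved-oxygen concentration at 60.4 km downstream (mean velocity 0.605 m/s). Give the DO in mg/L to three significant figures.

Travel time t = x/v = 60.4 km / (0.605 m/s) = 60400 m / 0.605 m/s = 99830 s = 1.155 d.
k_1 L₀/(k_a−k_1) = 0.346×47.1/(1.89−0.346) = 16.30/1.544 = 10.55 mg/L.
e^(−k_1 t) = e^(−0.346×1.155) = 0.6705; e^(−k_a t) = e^(−1.89×1.155) = 0.1126.
D = 10.55 × (0.6705 − 0.1126) + 3.23 × 0.1126 = 5.888 + 0.3637 = 6.252 mg/L.
DO = C_s − D = 11.7 − 6.252 = 5.448 mg/L.

DO ≈ 5.45 mg/L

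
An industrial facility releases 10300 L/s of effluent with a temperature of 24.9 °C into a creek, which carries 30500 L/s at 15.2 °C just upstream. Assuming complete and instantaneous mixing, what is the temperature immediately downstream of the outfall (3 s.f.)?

Flow-weighted mixing: C = (Q_r C_r + Q_w C_w)/(Q_r + Q_w)
= (30500×15.2 + 10300×24.9)/(30500 + 10300) = 720100/40800 = 17.65 °C.

17.6 °C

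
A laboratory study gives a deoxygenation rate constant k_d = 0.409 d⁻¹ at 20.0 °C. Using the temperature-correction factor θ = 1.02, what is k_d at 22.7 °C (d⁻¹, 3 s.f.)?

k_d ≈ 0.431 d⁻¹

k_d(T₂) = k_d(T₁) · θ^(T₂−T₁) = 0.409 × 1.02^(22.7−20.0)
= 0.409 × 1.02^2.70 = 0.409 × 1.055 = 0.4315 d⁻¹.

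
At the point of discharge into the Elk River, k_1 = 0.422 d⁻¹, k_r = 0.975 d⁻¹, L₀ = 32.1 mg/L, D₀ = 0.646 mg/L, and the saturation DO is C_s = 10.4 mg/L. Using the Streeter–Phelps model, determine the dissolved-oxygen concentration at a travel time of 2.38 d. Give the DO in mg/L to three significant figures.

DO ≈ 3.77 mg/L

k_1 L₀/(k_r−k_1) = 0.422×32.1/(0.975−0.422) = 13.55/0.5530 = 24.50 mg/L.
e^(−k_1 t) = e^(−0.422×2.380) = 0.3663; e^(−k_r t) = e^(−0.975×2.380) = 0.09822.
D = 24.50 × (0.3663 − 0.09822) + 0.646 × 0.09822 = 6.566 + 0.06345 = 6.630 mg/L.
DO = C_s − D = 10.4 − 6.630 = 3.770 mg/L.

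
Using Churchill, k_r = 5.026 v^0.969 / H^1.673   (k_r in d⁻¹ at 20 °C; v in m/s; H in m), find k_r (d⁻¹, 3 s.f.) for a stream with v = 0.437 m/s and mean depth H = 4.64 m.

k_r ≈ 0.173 d⁻¹

k_r = 5.026 × 0.437^0.969 / 4.64^1.673 = 5.026 × 0.4484 / 13.03 = 0.1729 d⁻¹.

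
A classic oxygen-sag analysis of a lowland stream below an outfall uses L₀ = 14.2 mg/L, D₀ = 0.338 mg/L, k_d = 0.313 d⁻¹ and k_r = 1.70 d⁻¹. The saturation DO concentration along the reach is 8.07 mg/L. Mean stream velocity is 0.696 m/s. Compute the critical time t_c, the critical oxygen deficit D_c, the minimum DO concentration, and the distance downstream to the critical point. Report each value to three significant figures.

With k_r/k_d = 5.431 and 1 − D₀(k_r−k_d)/(k_d L₀) = 0.8945,
t_c = ln(5.431 × 0.8945) / (1.70 − 0.313) = ln(4.858) / 1.387 = 1.581/1.387 = 1.140 d.
L(t_c) = L₀ e^(−k_d t_c) = 14.2 × 0.7000 = 9.940 mg/L, and at the critical point k_r D_c = k_d L, so D_c = (0.313/1.70) × 9.940 = 1.830 mg/L.
Minimum DO = C_s − D_c = 8.07 − 1.830 = 6.240 mg/L.
x_c = v t_c = 0.696 m/s × 1.140 d × 86400 s/d = 68530 m ≈ 68.5 km.

t_c ≈ 1.14 d; D_c ≈ 1.83 mg/L; min DO ≈ 6.24 mg/L; x_c ≈ 68.5 km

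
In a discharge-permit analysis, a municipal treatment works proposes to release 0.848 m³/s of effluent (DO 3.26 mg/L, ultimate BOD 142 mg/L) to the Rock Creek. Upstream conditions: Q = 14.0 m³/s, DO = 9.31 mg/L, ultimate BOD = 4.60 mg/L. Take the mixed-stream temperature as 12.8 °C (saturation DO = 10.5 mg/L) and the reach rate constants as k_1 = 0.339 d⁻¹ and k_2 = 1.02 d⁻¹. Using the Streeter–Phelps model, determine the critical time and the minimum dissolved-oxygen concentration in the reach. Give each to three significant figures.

Mixed DO = (14.0×9.31 + 0.848×3.26)/(14.0+0.848) = 133.1/14.85 = 8.964 mg/L.
Mixed L₀ = (14.0×4.60 + 0.848×142)/(14.85) = 184.8/14.85 = 12.45 mg/L.
Initial deficit D₀ = C_s − DO₀ = 10.5 − 8.964 = 1.536 mg/L.
t_c = (1/0.6810) ln[(1.02/0.339)(1 − 1.536×0.6810/(0.339×12.45))] = 1.468 × ln(2.263) = 1.199 d.
D_c = (0.339/1.02) × 12.45 × e^(−0.339×1.199) = 0.3324 × 12.45 × 0.6659 = 2.755 mg/L.
Minimum DO = 10.5 − 2.755 = 7.745 mg/L.

t_c ≈ 1.20 d; minimum DO ≈ 7.75 mg/L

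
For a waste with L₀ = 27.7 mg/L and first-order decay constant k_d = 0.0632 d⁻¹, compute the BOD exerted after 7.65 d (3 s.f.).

y ≈ 10.6 mg/L

y_t = L₀(1 − e^(−k_d t)) = 27.7 × (1 − e^(−0.0632×7.65))
= 27.7 × (1 − 0.6166) = 27.7 × 0.3834 = 10.62 mg/L.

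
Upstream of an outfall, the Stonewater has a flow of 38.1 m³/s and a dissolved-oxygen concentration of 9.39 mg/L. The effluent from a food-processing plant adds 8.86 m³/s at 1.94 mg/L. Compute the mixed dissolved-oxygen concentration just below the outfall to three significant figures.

7.98 mg/L

Flow-weighted mixing: C = (Q_r C_r + Q_w C_w)/(Q_r + Q_w)
= (38.1×9.39 + 8.86×1.94)/(38.1 + 8.86) = 374.9/46.96 = 7.984 mg/L.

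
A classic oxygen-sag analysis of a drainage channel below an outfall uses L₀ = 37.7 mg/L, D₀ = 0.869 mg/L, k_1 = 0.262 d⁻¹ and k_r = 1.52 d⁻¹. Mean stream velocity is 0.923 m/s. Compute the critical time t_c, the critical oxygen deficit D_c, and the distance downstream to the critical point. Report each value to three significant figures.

t_c ≈ 1.30 d; D_c ≈ 4.62 mg/L; x_c ≈ 104 km

At the critical point dD/dt = 0, so k_1 L₀ e^(−k_1 t) = k_r D. Substituting D(t) from the Streeter–Phelps equation and solving for t gives
t_c = ln[(k_r/k_1)(1 − D₀(k_r−k_1)/(k_1 L₀))] / (k_r−k_1).
Here k_r−k_1 = 1.258 d⁻¹ and 1 − D₀(k_r−k_1)/(k_1 L₀) = 1 − 0.869×1.258/(0.262×37.7) = 0.8893, so
t_c = ln(5.802 × 0.8893) / 1.258 = 1.641 / 1.258 = 1.304 d.
D_c = (k_1/k_r) L₀ e^(−k_1 t_c) = (0.262/1.52) × 37.7 × e^(−0.262×1.304) = 0.1724 × 37.7 × 0.7105 = 4.617 mg/L.
x_c = v t_c = 0.923 m/s × 1.304 d × 86400 s/d = 104000 m ≈ 104 km.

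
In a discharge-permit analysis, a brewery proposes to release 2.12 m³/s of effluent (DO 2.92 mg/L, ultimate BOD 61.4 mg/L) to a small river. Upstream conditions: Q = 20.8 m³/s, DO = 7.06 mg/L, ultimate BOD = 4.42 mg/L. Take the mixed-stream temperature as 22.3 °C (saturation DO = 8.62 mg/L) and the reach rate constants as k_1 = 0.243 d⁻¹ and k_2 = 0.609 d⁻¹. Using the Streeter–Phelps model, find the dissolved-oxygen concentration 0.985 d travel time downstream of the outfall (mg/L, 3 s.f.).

DO ≈ 6.02 mg/L

Mixed DO = (20.8×7.06 + 2.12×2.92)/(20.8+2.12) = 153.0/22.92 = 6.677 mg/L.
Mixed L₀ = (20.8×4.42 + 2.12×61.4)/(22.92) = 222.1/22.92 = 9.690 mg/L.
Initial deficit D₀ = C_s − DO₀ = 8.62 − 6.677 = 1.943 mg/L.
D(0.985) = [0.243×9.690/(0.609−0.243)](e^(−0.243×0.985) − e^(−0.609×0.985)) + 1.943 e^(−0.609×0.985)
= 6.434 × (0.7871 − 0.5489) + 1.943 × 0.5489 = 2.599 mg/L.
DO = 8.62 − 2.599 = 6.021 mg/L.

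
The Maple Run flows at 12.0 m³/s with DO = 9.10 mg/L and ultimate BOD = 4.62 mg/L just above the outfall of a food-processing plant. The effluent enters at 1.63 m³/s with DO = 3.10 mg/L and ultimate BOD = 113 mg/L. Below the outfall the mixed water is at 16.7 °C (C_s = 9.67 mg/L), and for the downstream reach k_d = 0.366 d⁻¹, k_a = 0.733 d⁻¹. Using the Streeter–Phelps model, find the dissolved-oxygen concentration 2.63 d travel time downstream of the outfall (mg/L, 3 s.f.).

DO ≈ 5.34 mg/L

Mixed DO = (12.0×9.10 + 1.63×3.10)/(12.0+1.63) = 114.3/13.63 = 8.382 mg/L.
Mixed L₀ = (12.0×4.62 + 1.63×113)/(13.63) = 239.6/13.63 = 17.58 mg/L.
Initial deficit D₀ = C_s − DO₀ = 9.67 − 8.382 = 1.288 mg/L.
D(2.63) = [0.366×17.58/(0.733−0.366)](e^(−0.366×2.63) − e^(−0.733×2.63)) + 1.288 e^(−0.733×2.63)
= 17.53 × (0.3819 − 0.1455) + 1.288 × 0.1455 = 4.333 mg/L.
DO = 9.67 − 4.333 = 5.337 mg/L.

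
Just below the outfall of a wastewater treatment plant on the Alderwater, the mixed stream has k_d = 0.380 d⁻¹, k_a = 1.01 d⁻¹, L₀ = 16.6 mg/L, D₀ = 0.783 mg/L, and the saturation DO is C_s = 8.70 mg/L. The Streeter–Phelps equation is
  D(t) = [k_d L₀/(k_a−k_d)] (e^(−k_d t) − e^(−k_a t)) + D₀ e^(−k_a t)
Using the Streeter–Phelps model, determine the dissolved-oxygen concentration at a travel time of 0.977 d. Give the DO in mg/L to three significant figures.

k_d L₀/(k_a−k_d) = 0.380×16.6/(1.01−0.380) = 6.308/0.6300 = 10.01 mg/L.
e^(−k_d t) = e^(−0.380×0.9770) = 0.6899; e^(−k_a t) = e^(−1.01×0.9770) = 0.3728.
D = 10.01 × (0.6899 − 0.3728) + 0.783 × 0.3728 = 3.175 + 0.2919 = 3.467 mg/L.
DO = C_s − D = 8.70 − 3.467 = 5.233 mg/L.

DO ≈ 5.23 mg/L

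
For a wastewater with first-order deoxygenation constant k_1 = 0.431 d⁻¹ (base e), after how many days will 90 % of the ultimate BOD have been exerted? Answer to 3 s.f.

t ≈ 5.34 d

y/L₀ = 1 − e^(−k_1 t) = 0.90 ⇒ e^(−k_1 t) = 0.100
t = −ln(0.100) / 0.431 = 2.303 / 0.431 = 5.342 d.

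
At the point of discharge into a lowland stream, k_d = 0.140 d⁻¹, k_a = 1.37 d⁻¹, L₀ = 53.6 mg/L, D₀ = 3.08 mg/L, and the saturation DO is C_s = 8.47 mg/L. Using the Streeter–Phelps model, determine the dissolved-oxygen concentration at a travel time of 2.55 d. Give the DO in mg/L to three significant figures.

k_d L₀/(k_a−k_d) = 0.140×53.6/(1.37−0.140) = 7.504/1.230 = 6.101 mg/L.
e^(−k_d t) = e^(−0.140×2.550) = 0.6998; e^(−k_a t) = e^(−1.37×2.550) = 0.03039.
D = 6.101 × (0.6998 − 0.03039) + 3.08 × 0.03039 = 4.084 + 0.09361 = 4.177 mg/L.
DO = C_s − D = 8.47 − 4.177 = 4.293 mg/L.

DO ≈ 4.29 mg/L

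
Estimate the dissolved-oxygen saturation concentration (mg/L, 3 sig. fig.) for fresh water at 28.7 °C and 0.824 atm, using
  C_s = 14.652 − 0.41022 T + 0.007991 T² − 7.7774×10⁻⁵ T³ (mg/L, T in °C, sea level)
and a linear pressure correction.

At sea level: C_s = 14.652 − 0.41022×28.7 + 0.007991×28.7² − 7.7774×10⁻⁵×28.7³ = 7.622 mg/L.
Pressure correction: C_s' = 7.622 × 0.824 = 6.281 mg/L.

C_s ≈ 6.28 mg/L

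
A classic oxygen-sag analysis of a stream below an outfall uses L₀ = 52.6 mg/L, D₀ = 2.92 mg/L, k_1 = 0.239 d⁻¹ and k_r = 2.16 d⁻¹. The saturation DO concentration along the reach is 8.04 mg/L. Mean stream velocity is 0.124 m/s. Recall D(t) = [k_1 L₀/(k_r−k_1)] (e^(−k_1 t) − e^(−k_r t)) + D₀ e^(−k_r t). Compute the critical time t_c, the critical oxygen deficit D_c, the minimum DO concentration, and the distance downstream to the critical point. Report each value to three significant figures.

t_c ≈ 0.838 d; D_c ≈ 4.76 mg/L; min DO ≈ 3.28 mg/L; x_c ≈ 8.98 km

t_c = [1/(k_r−k_1)] ln[(k_r/k_1)(1 − D₀(k_r−k_1)/(k_1 L₀))]
= [1/(2.16−0.239)] ln[(2.16/0.239)(1 − 2.92×1.921/(0.239×52.6))]
= (1/1.921) ln[9.038 × 0.5538] = 0.5206 × ln(5.005) = 0.5206 × 1.610 = 0.8383 d.
L(t_c) = L₀ e^(−k_1 t_c) = 52.6 × 0.8184 = 43.05 mg/L, and at the critical point k_r D_c = k_1 L, so D_c = (0.239/2.16) × 43.05 = 4.763 mg/L.
Minimum DO = C_s − D_c = 8.04 − 4.763 = 3.277 mg/L.
x_c = v t_c = 0.124 m/s × 0.8383 d × 86400 s/d = 8982 m ≈ 8.98 km.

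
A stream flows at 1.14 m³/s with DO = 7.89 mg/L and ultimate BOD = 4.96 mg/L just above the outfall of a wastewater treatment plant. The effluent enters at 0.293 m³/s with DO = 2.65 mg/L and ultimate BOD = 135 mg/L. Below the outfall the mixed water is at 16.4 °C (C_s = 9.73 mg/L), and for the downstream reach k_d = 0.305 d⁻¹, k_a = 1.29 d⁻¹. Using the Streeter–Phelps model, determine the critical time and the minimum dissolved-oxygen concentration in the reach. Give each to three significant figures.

t_c ≈ 1.10 d; minimum DO ≈ 4.40 mg/L

Mixed DO = (1.14×7.89 + 0.293×2.65)/(1.14+0.293) = 9.771/1.433 = 6.819 mg/L.
Mixed L₀ = (1.14×4.96 + 0.293×135)/(1.433) = 45.21/1.433 = 31.55 mg/L.
Initial deficit D₀ = C_s − DO₀ = 9.73 − 6.819 = 2.911 mg/L.
t_c = (1/0.9850) ln[(1.29/0.305)(1 − 2.911×0.9850/(0.305×31.55))] = 1.015 × ln(2.969) = 1.105 d.
D_c = (0.305/1.29) × 31.55 × e^(−0.305×1.105) = 0.2364 × 31.55 × 0.7139 = 5.325 mg/L.
Minimum DO = 9.73 − 5.325 = 4.405 mg/L.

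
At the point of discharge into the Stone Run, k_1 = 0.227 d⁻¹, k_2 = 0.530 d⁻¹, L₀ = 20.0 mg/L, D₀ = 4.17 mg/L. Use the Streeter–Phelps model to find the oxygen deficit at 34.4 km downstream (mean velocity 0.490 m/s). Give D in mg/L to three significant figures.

D ≈ 5.43 mg/L

Travel time t = x/v = 34.4 km / (0.490 m/s) = 34400 m / 0.490 m/s = 70200 s = 0.8125 d.
k_1 L₀/(k_2−k_1) = 0.227×20.0/(0.530−0.227) = 4.540/0.3030 = 14.98 mg/L.
e^(−k_1 t) = e^(−0.227×0.8125) = 0.8316; e^(−k_2 t) = e^(−0.530×0.8125) = 0.6501.
D = 14.98 × (0.8316 − 0.6501) + 4.17 × 0.6501 = 2.719 + 2.711 = 5.430 mg/L.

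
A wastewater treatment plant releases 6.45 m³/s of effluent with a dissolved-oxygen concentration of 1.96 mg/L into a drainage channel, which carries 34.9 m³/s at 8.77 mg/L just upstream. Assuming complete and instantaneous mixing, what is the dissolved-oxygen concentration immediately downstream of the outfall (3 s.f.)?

7.71 mg/L

Flow-weighted mixing: C = (Q_r C_r + Q_w C_w)/(Q_r + Q_w)
= (34.9×8.77 + 6.45×1.96)/(34.9 + 6.45) = 318.7/41.35 = 7.708 mg/L.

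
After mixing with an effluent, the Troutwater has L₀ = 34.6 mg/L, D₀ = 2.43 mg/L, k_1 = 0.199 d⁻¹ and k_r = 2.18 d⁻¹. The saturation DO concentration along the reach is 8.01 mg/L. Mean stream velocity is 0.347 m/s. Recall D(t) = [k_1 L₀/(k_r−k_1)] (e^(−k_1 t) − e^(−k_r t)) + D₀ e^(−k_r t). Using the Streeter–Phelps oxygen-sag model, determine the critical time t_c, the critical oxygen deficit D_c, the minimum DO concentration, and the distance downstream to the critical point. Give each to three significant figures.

t_c ≈ 0.602 d; D_c ≈ 2.80 mg/L; min DO ≈ 5.21 mg/L; x_c ≈ 18.1 km

t_c = [1/(k_r−k_1)] ln[(k_r/k_1)(1 − D₀(k_r−k_1)/(k_1 L₀))]
= [1/(2.18−0.199)] ln[(2.18/0.199)(1 − 2.43×1.981/(0.199×34.6))]
= (1/1.981) ln[10.95 × 0.3009] = 0.5048 × ln(3.296) = 0.5048 × 1.193 = 0.6021 d.
D_c = (k_1/k_r) L₀ e^(−k_1 t_c) = (0.199/2.18) × 34.6 × e^(−0.199×0.6021) = 0.09128 × 34.6 × 0.8871 = 2.802 mg/L.
Minimum DO = C_s − D_c = 8.01 − 2.802 = 5.208 mg/L.
x_c = v t_c = 0.347 m/s × 0.6021 d × 86400 s/d = 18050 m ≈ 18.1 km.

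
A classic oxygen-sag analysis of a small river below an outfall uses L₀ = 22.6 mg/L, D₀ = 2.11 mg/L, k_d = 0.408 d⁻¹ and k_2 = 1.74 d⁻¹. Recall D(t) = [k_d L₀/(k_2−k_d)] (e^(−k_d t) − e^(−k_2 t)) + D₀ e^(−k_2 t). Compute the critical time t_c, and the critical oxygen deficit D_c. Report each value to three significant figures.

t_c ≈ 0.816 d; D_c ≈ 3.80 mg/L

At the critical point dD/dt = 0, so k_d L₀ e^(−k_d t) = k_2 D. Substituting D(t) from the Streeter–Phelps equation and solving for t gives
t_c = ln[(k_2/k_d)(1 − D₀(k_2−k_d)/(k_d L₀))] / (k_2−k_d).
Here k_2−k_d = 1.332 d⁻¹ and 1 − D₀(k_2−k_d)/(k_d L₀) = 1 − 2.11×1.332/(0.408×22.6) = 0.6952, so
t_c = ln(4.265 × 0.6952) / 1.332 = 1.087 / 1.332 = 0.8159 d.
L(t_c) = L₀ e^(−k_d t_c) = 22.6 × 0.7168 = 16.20 mg/L, and at the critical point k_2 D_c = k_d L, so D_c = (0.408/1.74) × 16.20 = 3.799 mg/L.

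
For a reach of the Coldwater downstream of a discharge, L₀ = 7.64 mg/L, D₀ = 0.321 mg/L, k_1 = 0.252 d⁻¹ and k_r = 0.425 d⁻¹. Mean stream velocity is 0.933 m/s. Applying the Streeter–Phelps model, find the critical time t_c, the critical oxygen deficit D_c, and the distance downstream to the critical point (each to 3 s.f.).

t_c ≈ 2.85 d; D_c ≈ 2.21 mg/L; x_c ≈ 230 km

At the critical point dD/dt = 0, so k_1 L₀ e^(−k_1 t) = k_r D. Substituting D(t) from the Streeter–Phelps equation and solving for t gives
t_c = ln[(k_r/k_1)(1 − D₀(k_r−k_1)/(k_1 L₀))] / (k_r−k_1).
Here k_r−k_1 = 0.1730 d⁻¹ and 1 − D₀(k_r−k_1)/(k_1 L₀) = 1 − 0.321×0.1730/(0.252×7.64) = 0.9712, so
t_c = ln(1.687 × 0.9712) / 0.1730 = 0.4934 / 0.1730 = 2.852 d.
L(t_c) = L₀ e^(−k_1 t_c) = 7.64 × 0.4874 = 3.724 mg/L, and at the critical point k_r D_c = k_1 L, so D_c = (0.252/0.425) × 3.724 = 2.208 mg/L.
x_c = v t_c = 0.933 m/s × 2.852 d × 86400 s/d = 229900 m ≈ 230 km.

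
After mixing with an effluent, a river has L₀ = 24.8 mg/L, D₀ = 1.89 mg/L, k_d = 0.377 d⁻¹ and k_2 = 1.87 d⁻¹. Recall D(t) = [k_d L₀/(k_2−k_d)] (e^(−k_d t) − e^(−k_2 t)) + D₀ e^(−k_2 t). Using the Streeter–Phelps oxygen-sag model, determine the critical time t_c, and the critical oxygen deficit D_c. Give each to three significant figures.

t_c ≈ 0.832 d; D_c ≈ 3.65 mg/L

t_c = [1/(k_2−k_d)] ln[(k_2/k_d)(1 − D₀(k_2−k_d)/(k_d L₀))]
= [1/(1.87−0.377)] ln[(1.87/0.377)(1 − 1.89×1.493/(0.377×24.8))]
= (1/1.493) ln[4.960 × 0.6982] = 0.6698 × ln(3.463) = 0.6698 × 1.242 = 0.8320 d.
D_c = (k_d/k_2) L₀ e^(−k_d t_c) = (0.377/1.87) × 24.8 × e^(−0.377×0.8320) = 0.2016 × 24.8 × 0.7308 = 3.654 mg/L.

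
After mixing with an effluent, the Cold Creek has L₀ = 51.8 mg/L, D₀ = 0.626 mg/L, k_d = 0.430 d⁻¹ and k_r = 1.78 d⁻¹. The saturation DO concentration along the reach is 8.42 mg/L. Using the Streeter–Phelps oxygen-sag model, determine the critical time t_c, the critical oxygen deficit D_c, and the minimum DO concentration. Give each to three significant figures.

At the critical point dD/dt = 0, so k_d L₀ e^(−k_d t) = k_r D. Substituting D(t) from the Streeter–Phelps equation and solving for t gives
t_c = ln[(k_r/k_d)(1 − D₀(k_r−k_d)/(k_d L₀))] / (k_r−k_d).
Here k_r−k_d = 1.350 d⁻¹ and 1 − D₀(k_r−k_d)/(k_d L₀) = 1 − 0.626×1.350/(0.430×51.8) = 0.9621, so
t_c = ln(4.140 × 0.9621) / 1.350 = 1.382 / 1.350 = 1.024 d.
D_c = (k_d/k_r) L₀ e^(−k_d t_c) = (0.430/1.78) × 51.8 × e^(−0.430×1.024) = 0.2416 × 51.8 × 0.6439 = 8.058 mg/L.
Minimum DO = C_s − D_c = 8.42 − 8.058 = 0.3622 mg/L.

t_c ≈ 1.02 d; D_c ≈ 8.06 mg/L; min DO ≈ 0.362 mg/L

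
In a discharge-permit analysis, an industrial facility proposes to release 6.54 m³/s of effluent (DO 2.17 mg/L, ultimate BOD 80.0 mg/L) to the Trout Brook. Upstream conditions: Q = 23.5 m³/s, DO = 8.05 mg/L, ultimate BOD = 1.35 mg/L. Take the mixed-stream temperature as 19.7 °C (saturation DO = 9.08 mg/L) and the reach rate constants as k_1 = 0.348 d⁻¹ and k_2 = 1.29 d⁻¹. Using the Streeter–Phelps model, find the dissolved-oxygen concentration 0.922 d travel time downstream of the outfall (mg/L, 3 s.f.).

Mixed DO = (23.5×8.05 + 6.54×2.17)/(23.5+6.54) = 203.4/30.04 = 6.770 mg/L.
Mixed L₀ = (23.5×1.35 + 6.54×80.0)/(30.04) = 554.9/30.04 = 18.47 mg/L.
Initial deficit D₀ = C_s − DO₀ = 9.08 − 6.770 = 2.310 mg/L.
D(0.922) = [0.348×18.47/(1.29−0.348)](e^(−0.348×0.922) − e^(−1.29×0.922)) + 2.310 e^(−1.29×0.922)
= 6.824 × (0.7255 − 0.3044) + 2.310 × 0.3044 = 3.577 mg/L.
DO = 9.08 − 3.577 = 5.503 mg/L.

DO ≈ 5.50 mg/L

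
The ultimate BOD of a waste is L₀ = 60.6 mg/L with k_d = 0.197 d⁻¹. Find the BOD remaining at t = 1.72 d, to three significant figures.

L_t = L₀ e^(−k_d t) = 60.6 × e^(−0.197×1.72) = 60.6 × 0.7126 = 43.18 mg/L.

L ≈ 43.2 mg/L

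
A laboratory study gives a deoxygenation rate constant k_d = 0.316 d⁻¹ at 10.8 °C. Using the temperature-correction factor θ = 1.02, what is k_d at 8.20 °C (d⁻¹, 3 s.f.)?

k_d ≈ 0.300 d⁻¹

k_d(T₂) = k_d(T₁) · θ^(T₂−T₁) = 0.316 × 1.02^(8.20−10.8)
= 0.316 × 1.02^-2.60 = 0.316 × 0.9498 = 0.3001 d⁻¹.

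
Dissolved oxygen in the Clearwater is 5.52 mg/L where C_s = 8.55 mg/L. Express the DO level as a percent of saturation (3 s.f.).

% saturation = C/C_s × 100 = 5.52/8.55 × 100 = 64.6 %.

64.6 % saturation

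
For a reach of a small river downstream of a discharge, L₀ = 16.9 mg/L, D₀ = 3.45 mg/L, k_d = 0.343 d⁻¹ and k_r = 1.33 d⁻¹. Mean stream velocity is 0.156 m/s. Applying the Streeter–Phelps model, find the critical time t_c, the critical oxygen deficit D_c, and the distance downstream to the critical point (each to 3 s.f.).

t_c ≈ 0.476 d; D_c ≈ 3.70 mg/L; x_c ≈ 6.42 km

With k_r/k_d = 3.878 and 1 − D₀(k_r−k_d)/(k_d L₀) = 0.4126,
t_c = ln(3.878 × 0.4126) / (1.33 − 0.343) = ln(1.600) / 0.9870 = 0.4699/0.9870 = 0.4760 d.
L(t_c) = L₀ e^(−k_d t_c) = 16.9 × 0.8494 = 14.35 mg/L, and at the critical point k_r D_c = k_d L, so D_c = (0.343/1.33) × 14.35 = 3.702 mg/L.
x_c = v t_c = 0.156 m/s × 0.4760 d × 86400 s/d = 6416 m ≈ 6.42 km.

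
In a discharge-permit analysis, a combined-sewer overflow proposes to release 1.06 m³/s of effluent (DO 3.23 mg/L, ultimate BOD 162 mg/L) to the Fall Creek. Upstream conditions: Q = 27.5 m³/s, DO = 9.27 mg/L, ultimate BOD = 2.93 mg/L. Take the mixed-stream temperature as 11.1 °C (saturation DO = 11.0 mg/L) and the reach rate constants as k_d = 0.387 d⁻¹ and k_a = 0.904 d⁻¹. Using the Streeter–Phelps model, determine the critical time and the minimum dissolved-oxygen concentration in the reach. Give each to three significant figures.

t_c ≈ 0.963 d; minimum DO ≈ 8.40 mg/L

Mixed DO = (27.5×9.27 + 1.06×3.23)/(27.5+1.06) = 258.3/28.56 = 9.046 mg/L.
Mixed L₀ = (27.5×2.93 + 1.06×162)/(28.56) = 252.3/28.56 = 8.834 mg/L.
Initial deficit D₀ = C_s − DO₀ = 11.0 − 9.046 = 1.954 mg/L.
t_c = (1/0.5170) ln[(0.904/0.387)(1 − 1.954×0.5170/(0.387×8.834))] = 1.934 × ln(1.646) = 0.9635 d.
D_c = (0.387/0.904) × 8.834 × e^(−0.387×0.9635) = 0.4281 × 8.834 × 0.6888 = 2.605 mg/L.
Minimum DO = 11.0 − 2.605 = 8.395 mg/L.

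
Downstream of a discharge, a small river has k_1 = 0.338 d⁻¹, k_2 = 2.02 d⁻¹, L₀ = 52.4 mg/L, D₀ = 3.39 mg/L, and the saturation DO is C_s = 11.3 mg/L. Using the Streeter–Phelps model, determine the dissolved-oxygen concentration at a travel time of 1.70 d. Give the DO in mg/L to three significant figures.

DO ≈ 5.60 mg/L

k_1 L₀/(k_2−k_1) = 0.338×52.4/(2.02−0.338) = 17.71/1.682 = 10.53 mg/L.
e^(−k_1 t) = e^(−0.338×1.700) = 0.5629; e^(−k_2 t) = e^(−2.02×1.700) = 0.03226.
D = 10.53 × (0.5629 − 0.03226) + 3.39 × 0.03226 = 5.588 + 0.1094 = 5.697 mg/L.
DO = C_s − D = 11.3 − 5.697 = 5.603 mg/L.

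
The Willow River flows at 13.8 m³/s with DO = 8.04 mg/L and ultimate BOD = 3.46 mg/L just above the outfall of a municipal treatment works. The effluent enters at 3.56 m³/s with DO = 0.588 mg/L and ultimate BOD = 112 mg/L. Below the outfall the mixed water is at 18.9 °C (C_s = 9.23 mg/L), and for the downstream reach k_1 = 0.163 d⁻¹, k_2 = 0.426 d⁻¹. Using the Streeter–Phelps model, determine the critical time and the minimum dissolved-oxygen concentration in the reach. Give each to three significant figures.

t_c ≈ 2.94 d; minimum DO ≈ 3.14 mg/L

Mixed DO = (13.8×8.04 + 3.56×0.588)/(13.8+3.56) = 113.0/17.36 = 6.512 mg/L.
Mixed L₀ = (13.8×3.46 + 3.56×112)/(17.36) = 446.5/17.36 = 25.72 mg/L.
Initial deficit D₀ = C_s − DO₀ = 9.23 − 6.512 = 2.718 mg/L.
t_c = (1/0.2630) ln[(0.426/0.163)(1 − 2.718×0.2630/(0.163×25.72))] = 3.802 × ln(2.168) = 2.942 d.
D_c = (0.163/0.426) × 25.72 × e^(−0.163×2.942) = 0.3826 × 25.72 × 0.6191 = 6.092 mg/L.
Minimum DO = 9.23 − 6.092 = 3.138 mg/L.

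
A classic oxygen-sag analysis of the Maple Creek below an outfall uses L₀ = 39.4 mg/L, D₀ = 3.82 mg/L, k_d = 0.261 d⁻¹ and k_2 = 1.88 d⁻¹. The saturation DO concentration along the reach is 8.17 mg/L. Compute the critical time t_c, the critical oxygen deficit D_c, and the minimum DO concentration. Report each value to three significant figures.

t_c = [1/(k_2−k_d)] ln[(k_2/k_d)(1 − D₀(k_2−k_d)/(k_d L₀))]
= [1/(1.88−0.261)] ln[(1.88/0.261)(1 − 3.82×1.619/(0.261×39.4))]
= (1/1.619) ln[7.203 × 0.3986] = 0.6177 × ln(2.871) = 0.6177 × 1.055 = 0.6514 d.
D_c = (k_d/k_2) L₀ e^(−k_d t_c) = (0.261/1.88) × 39.4 × e^(−0.261×0.6514) = 0.1388 × 39.4 × 0.8436 = 4.615 mg/L.
Minimum DO = C_s − D_c = 8.17 − 4.615 = 3.555 mg/L.

t_c ≈ 0.651 d; D_c ≈ 4.61 mg/L; min DO ≈ 3.56 mg/L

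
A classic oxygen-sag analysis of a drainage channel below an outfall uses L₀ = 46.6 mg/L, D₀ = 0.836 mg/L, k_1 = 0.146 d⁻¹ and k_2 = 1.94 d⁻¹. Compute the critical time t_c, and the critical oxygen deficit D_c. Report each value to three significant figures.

At the critical point dD/dt = 0, so k_1 L₀ e^(−k_1 t) = k_2 D. Substituting D(t) from the Streeter–Phelps equation and solving for t gives
t_c = ln[(k_2/k_1)(1 − D₀(k_2−k_1)/(k_1 L₀))] / (k_2−k_1).
Here k_2−k_1 = 1.794 d⁻¹ and 1 − D₀(k_2−k_1)/(k_1 L₀) = 1 − 0.836×1.794/(0.146×46.6) = 0.7796, so
t_c = ln(13.29 × 0.7796) / 1.794 = 2.338 / 1.794 = 1.303 d.
D_c = (k_1/k_2) L₀ e^(−k_1 t_c) = (0.146/1.94) × 46.6 × e^(−0.146×1.303) = 0.07526 × 46.6 × 0.8267 = 2.899 mg/L.

t_c ≈ 1.30 d; D_c ≈ 2.90 mg/L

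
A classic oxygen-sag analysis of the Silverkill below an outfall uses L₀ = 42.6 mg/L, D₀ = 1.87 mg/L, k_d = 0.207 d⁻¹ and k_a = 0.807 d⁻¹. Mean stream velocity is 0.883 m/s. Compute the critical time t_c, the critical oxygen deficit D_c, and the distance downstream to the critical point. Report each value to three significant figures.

t_c ≈ 2.04 d; D_c ≈ 7.16 mg/L; x_c ≈ 156 km

t_c = [1/(k_a−k_d)] ln[(k_a/k_d)(1 − D₀(k_a−k_d)/(k_d L₀))]
= [1/(0.807−0.207)] ln[(0.807/0.207)(1 − 1.87×0.6000/(0.207×42.6))]
= (1/0.6000) ln[3.899 × 0.8728] = 1.667 × ln(3.403) = 1.667 × 1.225 = 2.041 d.
L(t_c) = L₀ e^(−k_d t_c) = 42.6 × 0.6554 = 27.92 mg/L, and at the critical point k_a D_c = k_d L, so D_c = (0.207/0.807) × 27.92 = 7.162 mg/L.
x_c = v t_c = 0.883 m/s × 2.041 d × 86400 s/d = 155700 m ≈ 156 km.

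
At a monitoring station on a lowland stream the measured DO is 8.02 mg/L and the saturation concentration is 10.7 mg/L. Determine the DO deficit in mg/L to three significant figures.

D = C_s − C = 10.7 − 8.02 = 2.68 mg/L.

D ≈ 2.68 mg/L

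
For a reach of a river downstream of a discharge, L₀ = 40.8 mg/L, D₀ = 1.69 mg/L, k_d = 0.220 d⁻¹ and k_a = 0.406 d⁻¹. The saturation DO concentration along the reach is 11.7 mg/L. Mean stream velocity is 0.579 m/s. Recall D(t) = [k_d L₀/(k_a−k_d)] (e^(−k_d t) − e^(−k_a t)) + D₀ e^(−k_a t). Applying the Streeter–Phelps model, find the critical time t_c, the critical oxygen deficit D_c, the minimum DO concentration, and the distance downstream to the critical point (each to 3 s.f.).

At the critical point dD/dt = 0, so k_d L₀ e^(−k_d t) = k_a D. Substituting D(t) from the Streeter–Phelps equation and solving for t gives
t_c = ln[(k_a/k_d)(1 − D₀(k_a−k_d)/(k_d L₀))] / (k_a−k_d).
Here k_a−k_d = 0.1860 d⁻¹ and 1 − D₀(k_a−k_d)/(k_d L₀) = 1 − 1.69×0.1860/(0.220×40.8) = 0.9650, so
t_c = ln(1.845 × 0.9650) / 0.1860 = 0.5771 / 0.1860 = 3.103 d.
D_c = (k_d/k_a) L₀ e^(−k_d t_c) = (0.220/0.406) × 40.8 × e^(−0.220×3.103) = 0.5419 × 40.8 × 0.5053 = 11.17 mg/L.
Minimum DO = C_s − D_c = 11.7 − 11.17 = 0.5282 mg/L.
x_c = v t_c = 0.579 m/s × 3.103 d × 86400 s/d = 155200 m ≈ 155 km.

t_c ≈ 3.10 d; D_c ≈ 11.2 mg/L; min DO ≈ 0.528 mg/L; x_c ≈ 155 km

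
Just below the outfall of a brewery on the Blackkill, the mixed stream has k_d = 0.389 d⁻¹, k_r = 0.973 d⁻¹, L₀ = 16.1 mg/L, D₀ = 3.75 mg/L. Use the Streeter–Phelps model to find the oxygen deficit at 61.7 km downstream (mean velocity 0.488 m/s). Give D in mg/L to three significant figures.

D ≈ 4.39 mg/L

Travel time t = x/v = 61.7 km / (0.488 m/s) = 61700 m / 0.488 m/s = 126400 s = 1.463 d.
k_d L₀/(k_r−k_d) = 0.389×16.1/(0.973−0.389) = 6.263/0.5840 = 10.72 mg/L.
e^(−k_d t) = e^(−0.389×1.463) = 0.5660; e^(−k_r t) = e^(−0.973×1.463) = 0.2408.
D = 10.72 × (0.5660 − 0.2408) + 3.75 × 0.2408 = 3.487 + 0.9029 = 4.390 mg/L.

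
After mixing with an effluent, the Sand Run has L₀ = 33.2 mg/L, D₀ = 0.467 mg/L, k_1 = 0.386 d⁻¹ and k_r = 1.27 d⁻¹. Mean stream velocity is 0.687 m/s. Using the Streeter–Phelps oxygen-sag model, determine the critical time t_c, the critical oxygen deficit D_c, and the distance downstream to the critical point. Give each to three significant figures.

t_c ≈ 1.31 d; D_c ≈ 6.09 mg/L; x_c ≈ 77.8 km

With k_r/k_1 = 3.290 and 1 − D₀(k_r−k_1)/(k_1 L₀) = 0.9678,
t_c = ln(3.290 × 0.9678) / (1.27 − 0.386) = ln(3.184) / 0.8840 = 1.158/0.8840 = 1.310 d.
D_c = (k_1/k_r) L₀ e^(−k_1 t_c) = (0.386/1.27) × 33.2 × e^(−0.386×1.310) = 0.3039 × 33.2 × 0.6031 = 6.085 mg/L.
x_c = v t_c = 0.687 m/s × 1.310 d × 86400 s/d = 77770 m ≈ 77.8 km.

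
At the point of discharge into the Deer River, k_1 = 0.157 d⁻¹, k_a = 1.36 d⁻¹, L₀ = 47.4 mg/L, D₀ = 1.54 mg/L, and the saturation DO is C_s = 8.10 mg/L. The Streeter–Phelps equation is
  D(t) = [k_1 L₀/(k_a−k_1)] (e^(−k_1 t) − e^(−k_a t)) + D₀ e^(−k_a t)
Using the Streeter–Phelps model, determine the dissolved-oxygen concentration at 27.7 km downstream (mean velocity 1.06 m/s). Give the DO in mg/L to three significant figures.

DO ≈ 5.28 mg/L

Travel time t = x/v = 27.7 km / (1.06 m/s) = 27700 m / 1.06 m/s = 26130 s = 0.3025 d.
k_1 L₀/(k_a−k_1) = 0.157×47.4/(1.36−0.157) = 7.442/1.203 = 6.186 mg/L.
e^(−k_1 t) = e^(−0.157×0.3025) = 0.9536; e^(−k_a t) = e^(−1.36×0.3025) = 0.6628.
D = 6.186 × (0.9536 − 0.6628) + 1.54 × 0.6628 = 1.799 + 1.021 = 2.820 mg/L.
DO = C_s − D = 8.10 − 2.820 = 5.280 mg/L.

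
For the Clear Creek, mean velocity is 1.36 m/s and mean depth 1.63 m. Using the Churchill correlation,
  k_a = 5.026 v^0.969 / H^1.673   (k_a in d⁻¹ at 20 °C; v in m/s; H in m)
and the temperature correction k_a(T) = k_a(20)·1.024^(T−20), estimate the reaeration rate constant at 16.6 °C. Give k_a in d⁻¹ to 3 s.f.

k_a ≈ 2.76 d⁻¹

k_a(20) = 5.026 × 1.36^0.969 / 1.63^1.673 = 5.026 × 1.347 / 2.265 = 2.990 d⁻¹.
k_a(16.6) = 2.990 × 1.024^(16.6−20) = 2.990 × 0.9225 = 2.758 d⁻¹.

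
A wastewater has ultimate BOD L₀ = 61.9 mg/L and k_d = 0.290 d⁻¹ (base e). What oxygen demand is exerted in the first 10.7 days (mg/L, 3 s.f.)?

y_t = L₀(1 − e^(−k_d t)) = 61.9 × (1 − e^(−0.290×10.7))
= 61.9 × (1 − 0.04491) = 61.9 × 0.9551 = 59.12 mg/L.

y ≈ 59.1 mg/L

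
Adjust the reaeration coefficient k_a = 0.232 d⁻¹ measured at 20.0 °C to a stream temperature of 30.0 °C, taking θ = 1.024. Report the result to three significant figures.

k_a(T₂) = k_a(T₁) · θ^(T₂−T₁) = 0.232 × 1.024^(30.0−20.0)
= 0.232 × 1.024^10.0 = 0.232 × 1.268 = 0.2941 d⁻¹.

k_a ≈ 0.294 d⁻¹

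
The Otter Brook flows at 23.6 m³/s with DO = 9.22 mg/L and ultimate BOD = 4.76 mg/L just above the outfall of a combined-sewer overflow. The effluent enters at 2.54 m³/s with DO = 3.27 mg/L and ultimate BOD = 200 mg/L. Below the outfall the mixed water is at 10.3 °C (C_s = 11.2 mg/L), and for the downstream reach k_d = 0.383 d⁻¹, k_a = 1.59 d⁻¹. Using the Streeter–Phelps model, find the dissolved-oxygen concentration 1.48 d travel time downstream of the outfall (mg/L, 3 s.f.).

DO ≈ 7.40 mg/L

Mixed DO = (23.6×9.22 + 2.54×3.27)/(23.6+2.54) = 225.9/26.14 = 8.642 mg/L.
Mixed L₀ = (23.6×4.76 + 2.54×200)/(26.14) = 620.3/26.14 = 23.73 mg/L.
Initial deficit D₀ = C_s − DO₀ = 11.2 − 8.642 = 2.558 mg/L.
D(1.48) = [0.383×23.73/(1.59−0.383)](e^(−0.383×1.48) − e^(−1.59×1.48)) + 2.558 e^(−1.59×1.48)
= 7.530 × (0.5673 − 0.09506) + 2.558 × 0.09506 = 3.799 mg/L.
DO = 11.2 − 3.799 = 7.401 mg/L.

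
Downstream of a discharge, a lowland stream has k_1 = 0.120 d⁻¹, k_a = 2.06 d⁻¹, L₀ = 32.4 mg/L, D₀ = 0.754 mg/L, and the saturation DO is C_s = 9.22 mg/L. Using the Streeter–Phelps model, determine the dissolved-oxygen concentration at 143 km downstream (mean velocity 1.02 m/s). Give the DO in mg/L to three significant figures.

Travel time t = x/v = 143 km / (1.02 m/s) = 143000 m / 1.02 m/s = 140200 s = 1.623 d.
k_1 L₀/(k_a−k_1) = 0.120×32.4/(2.06−0.120) = 3.888/1.940 = 2.004 mg/L.
e^(−k_1 t) = e^(−0.120×1.623) = 0.8231; e^(−k_a t) = e^(−2.06×1.623) = 0.03534.
D = 2.004 × (0.8231 − 0.03534) + 0.754 × 0.03534 = 1.579 + 0.02665 = 1.605 mg/L.
DO = C_s − D = 9.22 − 1.605 = 7.615 mg/L.

DO ≈ 7.61 mg/L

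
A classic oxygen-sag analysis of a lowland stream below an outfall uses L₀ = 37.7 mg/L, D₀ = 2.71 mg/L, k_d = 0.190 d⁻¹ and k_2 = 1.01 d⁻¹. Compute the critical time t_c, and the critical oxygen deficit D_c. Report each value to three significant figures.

t_c = [1/(k_2−k_d)] ln[(k_2/k_d)(1 − D₀(k_2−k_d)/(k_d L₀))]
= [1/(1.01−0.190)] ln[(1.01/0.190)(1 − 2.71×0.8200/(0.190×37.7))]
= (1/0.8200) ln[5.316 × 0.6898] = 1.220 × ln(3.667) = 1.220 × 1.299 = 1.584 d.
L(t_c) = L₀ e^(−k_d t_c) = 37.7 × 0.7400 = 27.90 mg/L, and at the critical point k_2 D_c = k_d L, so D_c = (0.190/1.01) × 27.90 = 5.248 mg/L.

t_c ≈ 1.58 d; D_c ≈ 5.25 mg/L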